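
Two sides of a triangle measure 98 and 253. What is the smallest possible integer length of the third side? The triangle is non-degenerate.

The third side must exceed |98 − 253| = 155.
The smallest integer above 155 is 156.

156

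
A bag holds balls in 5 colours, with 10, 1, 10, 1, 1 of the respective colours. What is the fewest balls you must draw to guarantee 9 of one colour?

In the worst case you take as many as possible of each colour without reaching 9: 8 + 1 + 8 + 1 + 1 = 19.
The next one must give 9 of some colour, so 19 + 1 = 20.

20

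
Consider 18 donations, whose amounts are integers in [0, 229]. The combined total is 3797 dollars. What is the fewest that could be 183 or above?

12

If only k of them are at least 183, the other 18 − k are at most 182, so the total is at most k·229 + (18 − k)·182.
This must reach 3797, so k·229 + (18 − k)·182 ≥ 3797, giving k ≥ 12.
Exactly 12 works: 12 values at 229 and 6 at 182 total 3840; lower one of the high values by 43 (still ≥ 183) to hit 3797.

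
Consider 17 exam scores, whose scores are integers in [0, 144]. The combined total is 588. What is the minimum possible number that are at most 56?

7

Each value above 56 is at least 57, contributing at least 57 − 0 = 57 above the floor 0.
The sum exceeds the floor total 0 by 588, so at most ⌊588/57⌋ = 10 exceed 56, and at least 7 are ≤ 56.
Exactly 7 works: 7 values at 0 and 10 at 57 total 570; raise one of the low values by 18 (still ≤ 56) to hit 588.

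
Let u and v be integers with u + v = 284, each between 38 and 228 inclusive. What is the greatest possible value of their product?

20164

For a fixed sum, the product uv is largest when u and v are as close as possible.
Taking u = 142 and v = 142 (both in [38, 228]) gives uv = 20164.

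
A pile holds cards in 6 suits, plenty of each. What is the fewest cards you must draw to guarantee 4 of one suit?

19

In the worst case you draw 3 of each of the 6 suits: 6 × 3 = 18.
One more forces 4 of some suit, so 18 + 1 = 19.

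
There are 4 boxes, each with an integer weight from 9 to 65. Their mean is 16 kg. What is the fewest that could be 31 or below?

The total is 4 × 16 = 64.
Let j be the number exceeding 31. Then the total is ≥ 32·j + 9·(4 − j) = 36 + 23j.
So 23j ≤ 28 and j ≤ 1; hence at least 4 − 1 = 3 are ≤ 31.
Exactly 3 works: 3 values at 9 and 1 at 32 total 59; raise one of the low values by 5 (still ≤ 31) to hit 64.

3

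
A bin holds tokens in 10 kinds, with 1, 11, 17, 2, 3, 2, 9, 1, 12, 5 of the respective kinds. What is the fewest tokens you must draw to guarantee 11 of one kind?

54

In the worst case you take as many as possible of each kind without reaching 11: 1 + 10 + 10 + 2 + 3 + 2 + 9 + 1 + 10 + 5 = 53.
The next one must give 11 of some kind, so 53 + 1 = 54.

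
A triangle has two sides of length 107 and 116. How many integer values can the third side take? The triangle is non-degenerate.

213

The triangle inequality gives |107 − 116| < c < 107 + 116, i.e. 9 < c < 223.
So c can be any integer from 10 to 222: 213 values.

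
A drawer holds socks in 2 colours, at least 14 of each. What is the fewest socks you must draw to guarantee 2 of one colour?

3

You could draw 1 of every colour without reaching 2 of any — 2 in all.
One more forces 2 of some colour, so 2 + 1 = 3.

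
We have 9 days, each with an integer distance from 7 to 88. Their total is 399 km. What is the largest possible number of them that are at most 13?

5

Suppose k of them are at most 13. Those contribute at most 13 each and the rest at most 88 each.
So the total is at most 13k + 88(9 − k) = 792 − 75k. This must still be ≥ 399, so k ≤ 5.
k = 5 is achieved by 5 values at 13 and 4 at 88, total 417; lower one of the 88's by 18 (still > 13) to reach 399.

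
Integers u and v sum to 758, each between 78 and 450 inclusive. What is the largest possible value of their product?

143641

For a fixed sum, the product uv is largest when u and v are as close as possible.
Taking u = 379 and v = 379 (both in [78, 450]) gives uv = 143641.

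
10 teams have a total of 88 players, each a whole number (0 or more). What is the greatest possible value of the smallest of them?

The average is 88/10 < 9, so some value is ≤ 8.
Achievable: 2 of them at 8 and 8 at 9 total 88.

8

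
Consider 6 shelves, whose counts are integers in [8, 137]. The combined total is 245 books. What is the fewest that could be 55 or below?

2

If only k of them are at most 55, the other 6 − k are at least 56, so the total is at least (6 − k)·56 + k·8.
This is ≤ 245, so (6 − k)·56 + 8k ≤ 245, which gives k ≥ 2.
Exactly 2 works: 2 values at 8 and 4 at 56 total 240; raise one of the low values by 5 (still ≤ 55) to hit 245.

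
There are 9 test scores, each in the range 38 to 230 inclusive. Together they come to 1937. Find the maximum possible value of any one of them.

230

Maximizing one value means minimizing the remaining 8.
The other 8 contribute at least 8 × 38 = 304, leaving at most 1937 − 304 = 1633.
But each score is capped at 230, so the maximum is 230.
Achievable: one at 230 and the other 8 totalling 1707, which fits since 8 × 38 ≤ 1707 ≤ 8 × 230.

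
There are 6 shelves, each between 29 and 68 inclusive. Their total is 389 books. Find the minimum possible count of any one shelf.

To make one shelf as small as possible, make the other 5 as large as possible.
The other 5 contribute at most 5 × 68 = 340, leaving at least 389 − 340 = 49.
Since 49 ≥ 29, this is achievable: one at 49 and 5 at 68.

49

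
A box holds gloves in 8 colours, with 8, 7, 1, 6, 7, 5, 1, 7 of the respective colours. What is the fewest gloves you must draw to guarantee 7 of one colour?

38

In the worst case you take as many as possible of each colour without reaching 7: 6 + 6 + 1 + 6 + 6 + 5 + 1 + 6 = 37.
The next one must give 7 of some colour, so 37 + 1 = 38.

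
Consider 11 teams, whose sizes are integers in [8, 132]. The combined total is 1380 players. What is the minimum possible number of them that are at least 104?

Each value short of 104 is at most 103, costing at least 132 − 103 = 29 against the maximum total of 1452.
We can afford to lose at most 1452 − 1380 = 72, so at most ⌊72/29⌋ = 2 fall short, and at least 9 are ≥ 104.
Exactly 9 works: 9 values at 132 and 2 at 103 total 1394; lower one of the high values by 14 (still ≥ 104) to hit 1380.

9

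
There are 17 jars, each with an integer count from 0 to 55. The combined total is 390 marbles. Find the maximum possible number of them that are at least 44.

If k of the values are ≥ 44, the total is ≥ 44k + 0(17 − k).
Setting 44k + 0(17 − k) ≤ 390 gives 44k ≤ 390, so k ≤ 8.
k = 8 is achieved by 8 values at 44 and 9 at 0, total 352; add 38 to one value (staying below 44) to reach 390.

8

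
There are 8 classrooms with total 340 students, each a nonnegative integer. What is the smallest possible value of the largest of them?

43

Some value must be at least ⌈340/8⌉ = 43, since 8 × 42 = 336 < 340.
Taking 4 copies of 42 and 4 copies of 43 gives exactly 340, so 43 is attained.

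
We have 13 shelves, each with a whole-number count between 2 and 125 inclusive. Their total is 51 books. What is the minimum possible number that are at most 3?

1

Let j be the number exceeding 3. Then the total is ≥ 4·j + 2·(13 − j) = 26 + 2j.
So 2j ≤ 25 and j ≤ 12; hence at least 13 − 12 = 1 are ≤ 3.
Exactly 1 works: 1 value at 2 and 12 at 4 total 50; raise one of the low values by 1 (still ≤ 3) to hit 51.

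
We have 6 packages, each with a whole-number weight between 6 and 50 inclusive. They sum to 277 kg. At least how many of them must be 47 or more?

1

Each value short of 47 is at most 46, costing at least 50 − 46 = 4 against the maximum total of 300.
We can afford to lose at most 300 − 277 = 23, so at most ⌊23/4⌋ = 5 fall short, and at least 1 are ≥ 47.
Exactly 1 works: 1 value at 50 and 5 at 46 total 280; lower one of the high values by 3 (still ≥ 47) to hit 277.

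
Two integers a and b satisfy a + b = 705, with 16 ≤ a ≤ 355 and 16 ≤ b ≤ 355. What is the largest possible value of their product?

124256

ab = a(705 − a) is maximized when a is as near 705/2 as the bounds allow.
Taking a = 352 and b = 353 (both in [16, 355]) gives ab = 124256.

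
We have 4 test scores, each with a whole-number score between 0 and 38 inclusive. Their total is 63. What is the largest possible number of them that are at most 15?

Each value at 15 or below falls at least 38 − 15 = 23 short of the ceiling 38.
The ceiling total is 4 × 38 = 152, and we need 63, so at most ⌊(152 − 63)/23⌋ = 3 can be that low.
k = 3 is achieved by 3 values at 15 and 1 at 38, total 83; lower one of the 38's by 20 (still > 15) to reach 63.

3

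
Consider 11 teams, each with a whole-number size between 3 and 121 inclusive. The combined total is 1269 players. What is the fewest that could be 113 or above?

5

Suppose at most 11 − j of them reach 113; then j values are ≤ 112 and the rest ≤ 121.
The total is then ≤ 112·j + 121·(11 − j) = 1331 − 9j. For this to be ≥ 1269 we need j ≤ 6, so at least 11 − 6 = 5 must reach 113.
Exactly 5 works: 5 values at 121 and 6 at 112 total 1277; lower one of the high values by 8 (still ≥ 113) to hit 1269.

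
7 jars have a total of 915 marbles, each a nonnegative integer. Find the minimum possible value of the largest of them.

The 7 values sum to 915, so their maximum is at least ⌈915/7⌉ = 131.
Taking 2 copies of 130 and 5 copies of 131 gives exactly 915, so 131 is attained.

131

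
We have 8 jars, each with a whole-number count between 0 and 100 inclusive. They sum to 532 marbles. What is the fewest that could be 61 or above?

2

If only k of them are at least 61, the other 8 − k are at most 60, so the total is at most k·100 + (8 − k)·60.
This must reach 532, so k·100 + (8 − k)·60 ≥ 532, giving k ≥ 2.
Exactly 2 works: 2 values at 100 and 6 at 60 total 560; lower one of the high values by 28 (still ≥ 61) to hit 532.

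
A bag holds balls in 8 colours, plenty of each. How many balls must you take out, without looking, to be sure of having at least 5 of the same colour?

In the worst case you draw 4 of each of the 8 colours: 8 × 4 = 32.
One more forces 5 of some colour, so 32 + 1 = 33.

33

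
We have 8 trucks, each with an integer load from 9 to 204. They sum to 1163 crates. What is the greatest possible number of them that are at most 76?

Suppose k of them are at most 76. Those contribute at most 76 each and the rest at most 204 each.
So the total is at most 76k + 204(8 − k) = 1632 − 128k. This must still be ≥ 1163, so k ≤ 3.
k = 3 is achieved by 3 values at 76 and 5 at 204, total 1248; lower one of the 204's by 85 (still > 76) to reach 1163.

3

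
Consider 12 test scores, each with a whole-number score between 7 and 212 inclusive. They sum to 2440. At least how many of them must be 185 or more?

Each value short of 185 is at most 184, costing at least 212 − 184 = 28 against the maximum total of 2544.
We can afford to lose at most 2544 − 2440 = 104, so at most ⌊104/28⌋ = 3 fall short, and at least 9 are ≥ 185.
Exactly 9 works: 9 values at 212 and 3 at 184 total 2460; lower one of the high values by 20 (still ≥ 185) to hit 2440.

9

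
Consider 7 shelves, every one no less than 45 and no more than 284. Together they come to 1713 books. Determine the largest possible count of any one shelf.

Maximizing one value means minimizing the remaining 6.
The other 6 contribute at least 6 × 45 = 270, leaving at most 1713 − 270 = 1443.
But each shelf is capped at 284, so the maximum is 284.
Achievable: one at 284 and the other 6 totalling 1429, which fits since 6 × 45 ≤ 1429 ≤ 6 × 284.

284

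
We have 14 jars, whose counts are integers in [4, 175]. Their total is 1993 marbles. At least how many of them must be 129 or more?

5

If only k of them are at least 129, the other 14 − k are at most 128, so the total is at most k·175 + (14 − k)·128.
This must reach 1993, so k·175 + (14 − k)·128 ≥ 1993, giving k ≥ 5.
Exactly 5 works: 5 values at 175 and 9 at 128 total 2027; lower one of the high values by 34 (still ≥ 129) to hit 1993.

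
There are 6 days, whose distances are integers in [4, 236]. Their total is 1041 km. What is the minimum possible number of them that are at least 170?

1

If only k of them are at least 170, the other 6 − k are at most 169, so the total is at most k·236 + (6 − k)·169.
This must reach 1041, so k·236 + (6 − k)·169 ≥ 1041, giving k ≥ 1.
Exactly 1 works: 1 value at 236 and 5 at 169 total 1081; lower one of the high values by 40 (still ≥ 170) to hit 1041.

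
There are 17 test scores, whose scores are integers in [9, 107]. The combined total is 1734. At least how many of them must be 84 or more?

14

If only k of them are at least 84, the other 17 − k are at most 83, so the total is at most k·107 + (17 − k)·83.
This must reach 1734, so k·107 + (17 − k)·83 ≥ 1734, giving k ≥ 14.
Exactly 14 works: 14 values at 107 and 3 at 83 total 1747; lower one of the high values by 13 (still ≥ 84) to hit 1734.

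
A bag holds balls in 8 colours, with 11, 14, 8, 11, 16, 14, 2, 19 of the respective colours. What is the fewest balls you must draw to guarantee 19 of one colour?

In the worst case you take as many as possible of each colour without reaching 19: 11 + 14 + 8 + 11 + 16 + 14 + 2 + 18 = 94.
The next one must give 19 of some colour, so 94 + 1 = 95.

95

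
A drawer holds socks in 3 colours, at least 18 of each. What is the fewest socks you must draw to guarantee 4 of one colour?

You could draw 3 of every colour without reaching 4 of any — 9 in all.
One more forces 4 of some colour, so 9 + 1 = 10.

10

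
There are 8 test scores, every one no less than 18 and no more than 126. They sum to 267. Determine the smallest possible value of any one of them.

To make one score as small as possible, make the other 7 as large as possible.
The other 7 can take up 7 × 126 = 882 ≥ 267 − 18, so one score can sit at its floor of 18.
Achievable: one at 18 and the other 7 totalling 249, which fits since 7 × 18 ≤ 249 ≤ 7 × 126.

18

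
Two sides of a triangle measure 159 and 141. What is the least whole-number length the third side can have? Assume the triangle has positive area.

The third side must exceed |159 − 141| = 18.
The smallest integer above 18 is 19.

19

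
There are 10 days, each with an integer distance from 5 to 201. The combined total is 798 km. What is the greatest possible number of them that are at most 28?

7

Each value at 28 or below falls at least 201 − 28 = 173 short of the ceiling 201.
The ceiling total is 10 × 201 = 2010, and we need 798, so at most ⌊(2010 − 798)/173⌋ = 7 can be that low.
k = 7 is achieved by 7 values at 28 and 3 at 201, total 799; lower one of the 201's by 1 (still > 28) to reach 798.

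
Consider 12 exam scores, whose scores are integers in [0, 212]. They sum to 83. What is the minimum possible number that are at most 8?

3

Each value above 8 is at least 9, contributing at least 9 − 0 = 9 above the floor 0.
The sum exceeds the floor total 0 by 83, so at most ⌊83/9⌋ = 9 exceed 8, and at least 3 are ≤ 8.
Exactly 3 works: 3 values at 0 and 9 at 9 total 81; raise one of the low values by 2 (still ≤ 8) to hit 83.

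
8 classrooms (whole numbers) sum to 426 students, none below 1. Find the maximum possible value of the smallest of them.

If every one of the 8 were at least 54, the total would be at least 8 × 54 = 432 > 426.
Taking 6 copies of 53 and 2 copies of 54 gives exactly 426, so 53 is attained.

53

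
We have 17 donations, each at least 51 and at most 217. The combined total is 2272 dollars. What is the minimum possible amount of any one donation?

Minimizing one value means maximizing the remaining 16.
The other 16 can take up 16 × 217 = 3472 ≥ 2272 − 51, so one donation can sit at its floor of 51.
Achievable: one at 51 and the other 16 totalling 2221, which fits since 16 × 51 ≤ 2221 ≤ 16 × 217.

51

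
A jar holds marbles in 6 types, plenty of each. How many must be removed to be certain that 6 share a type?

In the worst case you draw 5 of each of the 6 types: 6 × 5 = 30.
One more forces 6 of some type, so 30 + 1 = 31.

31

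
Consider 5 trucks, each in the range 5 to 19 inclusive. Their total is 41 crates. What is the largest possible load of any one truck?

To make one truck as large as possible, make the other 4 as small as possible.
The other 4 contribute at least 4 × 5 = 20, leaving at most 41 − 20 = 21.
But each truck is capped at 19, so the maximum is 19.
Achievable: one at 19 and the other 4 totalling 22, which fits since 4 × 5 ≤ 22 ≤ 4 × 19.

19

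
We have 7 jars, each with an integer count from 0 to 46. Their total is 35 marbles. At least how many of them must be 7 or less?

Each value above 7 is at least 8, contributing at least 8 − 0 = 8 above the floor 0.
The sum exceeds the floor total 0 by 35, so at most ⌊35/8⌋ = 4 exceed 7, and at least 3 are ≤ 7.
Exactly 3 works: 3 values at 0 and 4 at 8 total 32; raise one of the low values by 3 (still ≤ 7) to hit 35.

3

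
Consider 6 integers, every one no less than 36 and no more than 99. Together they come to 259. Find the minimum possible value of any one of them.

Minimizing one value means maximizing the remaining 5.
The other 5 can take up 5 × 99 = 495 ≥ 259 − 36, so one integer can sit at its floor of 36.
Achievable: one at 36 and the other 5 totalling 223, which fits since 5 × 36 ≤ 223 ≤ 5 × 99.

36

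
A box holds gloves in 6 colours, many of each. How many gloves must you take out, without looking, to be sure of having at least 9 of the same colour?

You could draw 8 of every colour without reaching 9 of any — 48 in all.
One more forces 9 of some colour, so 48 + 1 = 49.

49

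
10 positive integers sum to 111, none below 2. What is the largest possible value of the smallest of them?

The average is 111/10 < 12, so some value is ≤ 11.
Equality holds with 9 values of 11 and 1 value of 12.

11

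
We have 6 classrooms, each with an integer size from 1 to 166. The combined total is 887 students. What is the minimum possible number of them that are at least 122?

If only k of them are at least 122, the other 6 − k are at most 121, so the total is at most k·166 + (6 − k)·121.
This must reach 887, so k·166 + (6 − k)·121 ≥ 887, giving k ≥ 4.
Exactly 4 works: 4 values at 166 and 2 at 121 total 906; lower one of the high values by 19 (still ≥ 122) to hit 887.

4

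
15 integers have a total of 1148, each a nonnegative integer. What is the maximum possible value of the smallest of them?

The 15 values sum to 1148, so their minimum is at most ⌊1148/15⌋ = 76.
Achievable: 7 of them at 76 and 8 at 77 total 1148.

76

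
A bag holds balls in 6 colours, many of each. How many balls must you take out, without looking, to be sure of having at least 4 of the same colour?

19

In the worst case you draw 3 of each of the 6 colours: 6 × 3 = 18.
One more forces 4 of some colour, so 18 + 1 = 19.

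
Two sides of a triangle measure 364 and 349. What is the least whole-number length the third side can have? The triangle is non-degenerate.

The third side must exceed |364 − 349| = 15.
The smallest integer above 15 is 16.

16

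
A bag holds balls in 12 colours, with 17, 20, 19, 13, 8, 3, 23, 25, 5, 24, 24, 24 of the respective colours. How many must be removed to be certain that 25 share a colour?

205

In the worst case you take as many as possible of each colour without reaching 25: 17 + 20 + 19 + 13 + 8 + 3 + 23 + 24 + 5 + 24 + 24 + 24 = 204.
The next one must give 25 of some colour, so 204 + 1 = 205.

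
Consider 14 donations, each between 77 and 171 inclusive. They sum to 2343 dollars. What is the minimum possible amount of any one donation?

120

Minimizing one value means maximizing the remaining 13.
The other 13 contribute at most 13 × 171 = 2223, leaving at least 2343 − 2223 = 120.
Since 120 ≥ 77, this is achievable: one at 120 and 13 at 171.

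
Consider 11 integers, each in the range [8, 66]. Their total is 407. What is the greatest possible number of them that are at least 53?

With k values at 53 or above and the rest at least 8, the sum is at least 88 + 45k.
Since the sum is 407, we need 45k ≤ 319, i.e. k ≤ 7.
k = 7 is achieved by 7 values at 53 and 4 at 8, total 403; add 4 to one value (staying below 53) to reach 407.

7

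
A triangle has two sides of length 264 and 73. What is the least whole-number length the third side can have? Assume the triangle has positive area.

192

The third side must exceed |264 − 73| = 191.
The smallest integer above 191 is 192.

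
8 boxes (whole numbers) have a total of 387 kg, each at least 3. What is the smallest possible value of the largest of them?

49

The average is 387/8 > 48, so not all 8 can be 48 or less; the largest is ≥ 49.
Taking 5 copies of 48 and 3 copies of 49 gives exactly 387, so 49 is attained.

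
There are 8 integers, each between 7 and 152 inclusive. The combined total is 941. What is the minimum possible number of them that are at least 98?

Each value short of 98 is at most 97, costing at least 152 − 97 = 55 against the maximum total of 1216.
We can afford to lose at most 1216 − 941 = 275, so at most ⌊275/55⌋ = 5 fall short, and at least 3 are ≥ 98.
Exactly 3 works: 3 values at 152 and 5 at 97 total 941.

3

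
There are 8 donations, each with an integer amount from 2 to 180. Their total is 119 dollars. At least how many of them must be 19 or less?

3

Let j be the number exceeding 19. Then the total is ≥ 20·j + 2·(8 − j) = 16 + 18j.
So 18j ≤ 103 and j ≤ 5; hence at least 8 − 5 = 3 are ≤ 19.
Exactly 3 works: 3 values at 2 and 5 at 20 total 106; raise one of the low values by 13 (still ≤ 19) to hit 119.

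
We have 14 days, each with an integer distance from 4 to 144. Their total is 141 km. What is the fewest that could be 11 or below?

Let j be the number exceeding 11. Then the total is ≥ 12·j + 4·(14 − j) = 56 + 8j.
So 8j ≤ 85 and j ≤ 10; hence at least 14 − 10 = 4 are ≤ 11.
Exactly 4 works: 4 values at 4 and 10 at 12 total 136; raise one of the low values by 5 (still ≤ 11) to hit 141.

4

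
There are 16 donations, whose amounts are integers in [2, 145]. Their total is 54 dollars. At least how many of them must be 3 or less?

5

Each value above 3 is at least 4, contributing at least 4 − 2 = 2 above the floor 2.
The sum exceeds the floor total 32 by 22, so at most ⌊22/2⌋ = 11 exceed 3, and at least 5 are ≤ 3.
Exactly 5 works: 5 values at 2 and 11 at 4 total 54.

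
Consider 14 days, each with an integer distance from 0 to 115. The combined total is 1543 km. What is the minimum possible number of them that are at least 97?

If only k of them are at least 97, the other 14 − k are at most 96, so the total is at most k·115 + (14 − k)·96.
This must reach 1543, so k·115 + (14 − k)·96 ≥ 1543, giving k ≥ 11.
Exactly 11 works: 11 values at 115 and 3 at 96 total 1553; lower one of the high values by 10 (still ≥ 97) to hit 1543.

11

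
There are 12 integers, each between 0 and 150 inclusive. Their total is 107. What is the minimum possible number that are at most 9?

Each value above 9 is at least 10, contributing at least 10 − 0 = 10 above the floor 0.
The sum exceeds the floor total 0 by 107, so at most ⌊107/10⌋ = 10 exceed 9, and at least 2 are ≤ 9.
Exactly 2 works: 2 values at 0 and 10 at 10 total 100; raise one of the low values by 7 (still ≤ 9) to hit 107.

2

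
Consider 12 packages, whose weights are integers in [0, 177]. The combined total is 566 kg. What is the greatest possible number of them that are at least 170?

If k of the values are ≥ 170, the total is ≥ 170k + 0(12 − k).
Setting 170k + 0(12 − k) ≤ 566 gives 170k ≤ 566, so k ≤ 3.
k = 3 is achieved by 3 values at 170 and 9 at 0, total 510; add 56 to one value (staying below 170) to reach 566.

3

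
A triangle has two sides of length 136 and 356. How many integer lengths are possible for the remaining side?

The triangle inequality gives |136 − 356| < c < 136 + 356, i.e. 220 < c < 492.
So c can be any integer from 221 to 491: 271 values.

271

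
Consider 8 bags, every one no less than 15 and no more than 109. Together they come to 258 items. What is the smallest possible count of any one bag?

To make one bag as small as possible, make the other 7 as large as possible.
The other 7 can take up 7 × 109 = 763 ≥ 258 − 15, so one bag can sit at its floor of 15.
Achievable: one at 15 and the other 7 totalling 243, which fits since 7 × 15 ≤ 243 ≤ 7 × 109.

15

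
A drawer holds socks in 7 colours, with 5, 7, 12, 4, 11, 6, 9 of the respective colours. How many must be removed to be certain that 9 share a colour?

47

In the worst case you take as many as possible of each colour without reaching 9: 5 + 7 + 8 + 4 + 8 + 6 + 8 = 46.
The next one must give 9 of some colour, so 46 + 1 = 47.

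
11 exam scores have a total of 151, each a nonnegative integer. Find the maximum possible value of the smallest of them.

13

The 11 values sum to 151, so their minimum is at most ⌊151/11⌋ = 13.
Taking 3 copies of 13 and 8 copies of 14 gives exactly 151, so 13 is attained.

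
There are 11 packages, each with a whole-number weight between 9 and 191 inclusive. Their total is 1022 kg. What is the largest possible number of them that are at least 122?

With k values at 122 or above and the rest at least 9, the sum is at least 99 + 113k.
Since the sum is 1022, we need 113k ≤ 923, i.e. k ≤ 8.
k = 8 is achieved by 8 values at 122 and 3 at 9, total 1003; add 19 to one value (staying below 122) to reach 1022.

8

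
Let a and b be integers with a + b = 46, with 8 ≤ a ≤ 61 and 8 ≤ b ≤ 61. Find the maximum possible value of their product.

529

For a fixed sum, the product ab is largest when a and b are as close as possible.
Taking a = 23 and b = 23 (both in [8, 61]) gives ab = 529.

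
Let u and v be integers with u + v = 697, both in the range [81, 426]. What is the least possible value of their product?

Since u + v is fixed, pushing one of them to its bound minimizes the product.
At the endpoint u = 271, v = 697 − 271 = 426, so uv = 271 × 426 = 115446.

115446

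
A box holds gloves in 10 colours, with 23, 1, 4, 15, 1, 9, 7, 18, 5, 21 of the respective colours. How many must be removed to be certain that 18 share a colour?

In the worst case you take as many as possible of each colour without reaching 18: 17 + 1 + 4 + 15 + 1 + 9 + 7 + 17 + 5 + 17 = 93.
The next one must give 18 of some colour, so 93 + 1 = 94.

94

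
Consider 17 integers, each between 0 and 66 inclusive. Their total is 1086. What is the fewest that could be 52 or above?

Suppose at most 17 − j of them reach 52; then j values are ≤ 51 and the rest ≤ 66.
The total is then ≤ 51·j + 66·(17 − j) = 1122 − 15j. For this to be ≥ 1086 we need j ≤ 2, so at least 17 − 2 = 15 must reach 52.
Exactly 15 works: 15 values at 66 and 2 at 51 total 1092; lower one of the high values by 6 (still ≥ 52) to hit 1086.

15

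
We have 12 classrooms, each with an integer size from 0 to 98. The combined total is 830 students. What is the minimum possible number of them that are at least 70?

If only k of them are at least 70, the other 12 − k are at most 69, so the total is at most k·98 + (12 − k)·69.
This must reach 830, so k·98 + (12 − k)·69 ≥ 830, giving k ≥ 1.
Exactly 1 works: 1 value at 98 and 11 at 69 total 857; lower one of the high values by 27 (still ≥ 70) to hit 830.

1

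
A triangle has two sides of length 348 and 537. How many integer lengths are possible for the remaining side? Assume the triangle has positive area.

695

The triangle inequality gives |348 − 537| < c < 348 + 537, i.e. 189 < c < 885.
So c can be any integer from 190 to 884: 695 values.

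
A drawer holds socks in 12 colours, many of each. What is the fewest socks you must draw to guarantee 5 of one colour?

You could draw 4 of every colour without reaching 5 of any — 48 in all.
One more forces 5 of some colour, so 48 + 1 = 49.

49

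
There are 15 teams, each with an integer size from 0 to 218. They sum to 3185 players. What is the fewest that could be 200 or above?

11

Each value short of 200 is at most 199, costing at least 218 − 199 = 19 against the maximum total of 3270.
We can afford to lose at most 3270 − 3185 = 85, so at most ⌊85/19⌋ = 4 fall short, and at least 11 are ≥ 200.
Exactly 11 works: 11 values at 218 and 4 at 199 total 3194; lower one of the high values by 9 (still ≥ 200) to hit 3185.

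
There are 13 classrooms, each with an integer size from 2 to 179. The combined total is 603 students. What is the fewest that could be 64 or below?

4

Each value above 64 is at least 65, contributing at least 65 − 2 = 63 above the floor 2.
The sum exceeds the floor total 26 by 577, so at most ⌊577/63⌋ = 9 exceed 64, and at least 4 are ≤ 64.
Exactly 4 works: 4 values at 2 and 9 at 65 total 593; raise one of the low values by 10 (still ≤ 64) to hit 603.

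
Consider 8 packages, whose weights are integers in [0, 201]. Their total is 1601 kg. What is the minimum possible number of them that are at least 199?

6

Suppose at most 8 − j of them reach 199; then j values are ≤ 198 and the rest ≤ 201.
The total is then ≤ 198·j + 201·(8 − j) = 1608 − 3j. For this to be ≥ 1601 we need j ≤ 2, so at least 8 − 2 = 6 must reach 199.
Exactly 6 works: 6 values at 201 and 2 at 198 total 1602; lower one of the high values by 1 (still ≥ 199) to hit 1601.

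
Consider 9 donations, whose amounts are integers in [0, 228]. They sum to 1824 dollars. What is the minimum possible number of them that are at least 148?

Each value short of 148 is at most 147, costing at least 228 − 147 = 81 against the maximum total of 2052.
We can afford to lose at most 2052 − 1824 = 228, so at most ⌊228/81⌋ = 2 fall short, and at least 7 are ≥ 148.
Exactly 7 works: 7 values at 228 and 2 at 147 total 1890; lower one of the high values by 66 (still ≥ 148) to hit 1824.

7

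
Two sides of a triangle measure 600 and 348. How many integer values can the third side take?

695

The triangle inequality gives |600 − 348| < c < 600 + 348, i.e. 252 < c < 948.
So c can be any integer from 253 to 947: 695 values.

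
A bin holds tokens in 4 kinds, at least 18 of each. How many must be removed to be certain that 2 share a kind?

5

You could draw 1 of every kind without reaching 2 of any — 4 in all.
One more forces 2 of some kind, so 4 + 1 = 5.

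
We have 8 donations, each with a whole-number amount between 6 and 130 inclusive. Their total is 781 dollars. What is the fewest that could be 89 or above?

If only k of them are at least 89, the other 8 − k are at most 88, so the total is at most k·130 + (8 − k)·88.
This must reach 781, so k·130 + (8 − k)·88 ≥ 781, giving k ≥ 2.
Exactly 2 works: 2 values at 130 and 6 at 88 total 788; lower one of the high values by 7 (still ≥ 89) to hit 781.

2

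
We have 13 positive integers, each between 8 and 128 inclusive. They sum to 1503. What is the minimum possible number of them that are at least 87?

Suppose at most 13 − j of them reach 87; then j values are ≤ 86 and the rest ≤ 128.
The total is then ≤ 86·j + 128·(13 − j) = 1664 − 42j. For this to be ≥ 1503 we need j ≤ 3, so at least 13 − 3 = 10 must reach 87.
Exactly 10 works: 10 values at 128 and 3 at 86 total 1538; lower one of the high values by 35 (still ≥ 87) to hit 1503.

10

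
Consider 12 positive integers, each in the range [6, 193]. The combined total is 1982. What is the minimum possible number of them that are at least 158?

Each value short of 158 is at most 157, costing at least 193 − 157 = 36 against the maximum total of 2316.
We can afford to lose at most 2316 − 1982 = 334, so at most ⌊334/36⌋ = 9 fall short, and at least 3 are ≥ 158.
Exactly 3 works: 3 values at 193 and 9 at 157 total 1992; lower one of the high values by 10 (still ≥ 158) to hit 1982.

3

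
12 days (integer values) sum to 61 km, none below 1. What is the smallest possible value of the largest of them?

6

If every one of the 12 were at most 5, the total would be at most 12 × 5 = 60 < 61.
Taking 11 copies of 5 and 1 copy of 6 gives exactly 61, so 6 is attained.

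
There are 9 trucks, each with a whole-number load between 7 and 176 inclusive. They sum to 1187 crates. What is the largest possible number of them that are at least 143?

8

With k values at 143 or above and the rest at least 7, the sum is at least 63 + 136k.
Since the sum is 1187, we need 136k ≤ 1124, i.e. k ≤ 8.
k = 8 is achieved by 8 values at 143 and 1 at 7, total 1151; add 36 to one value (staying below 143) to reach 1187.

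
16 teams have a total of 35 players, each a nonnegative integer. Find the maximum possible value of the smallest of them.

The 16 values sum to 35, so their minimum is at most ⌊35/16⌋ = 2.
Achievable: 13 of them at 2 and 3 at 3 total 35.

2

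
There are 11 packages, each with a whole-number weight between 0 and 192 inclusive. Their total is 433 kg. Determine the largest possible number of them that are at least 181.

With k values at 181 or above and the rest at least 0, the sum is at least 0 + 181k.
Since the sum is 433, we need 181k ≤ 433, i.e. k ≤ 2.
k = 2 is achieved by 2 values at 181 and 9 at 0, total 362; add 71 to one value (staying below 181) to reach 433.

2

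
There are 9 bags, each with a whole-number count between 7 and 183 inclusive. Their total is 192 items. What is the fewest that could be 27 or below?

Each value above 27 is at least 28, contributing at least 28 − 7 = 21 above the floor 7.
The sum exceeds the floor total 63 by 129, so at most ⌊129/21⌋ = 6 exceed 27, and at least 3 are ≤ 27.
Exactly 3 works: 3 values at 7 and 6 at 28 total 189; raise one of the low values by 3 (still ≤ 27) to hit 192.

3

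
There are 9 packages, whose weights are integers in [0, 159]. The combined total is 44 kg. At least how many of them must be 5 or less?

2

Let j be the number exceeding 5. Then the total is ≥ 6·j + 0·(9 − j) = 0 + 6j.
So 6j ≤ 44 and j ≤ 7; hence at least 9 − 7 = 2 are ≤ 5.
Exactly 2 works: 2 values at 0 and 7 at 6 total 42; raise one of the low values by 2 (still ≤ 5) to hit 44.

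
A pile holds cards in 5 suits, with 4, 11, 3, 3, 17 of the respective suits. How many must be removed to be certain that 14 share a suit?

In the worst case you take as many as possible of each suit without reaching 14: 4 + 11 + 3 + 3 + 13 = 34.
The next one must give 14 of some suit, so 34 + 1 = 35.

35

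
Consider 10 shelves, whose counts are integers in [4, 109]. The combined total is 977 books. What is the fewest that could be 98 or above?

1

Each value short of 98 is at most 97, costing at least 109 − 97 = 12 against the maximum total of 1090.
We can afford to lose at most 1090 − 977 = 113, so at most ⌊113/12⌋ = 9 fall short, and at least 1 are ≥ 98.
Exactly 1 works: 1 value at 109 and 9 at 97 total 982; lower one of the high values by 5 (still ≥ 98) to hit 977.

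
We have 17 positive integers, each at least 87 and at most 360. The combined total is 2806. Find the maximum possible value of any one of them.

Maximizing one value means minimizing the remaining 16.
The other 16 contribute at least 16 × 87 = 1392, leaving at most 2806 − 1392 = 1414.
But each integer is capped at 360, so the maximum is 360.
Achievable: one at 360 and the other 16 totalling 2446, which fits since 16 × 87 ≤ 2446 ≤ 16 × 360.

360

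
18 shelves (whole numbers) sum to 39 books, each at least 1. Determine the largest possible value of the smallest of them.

2

The 18 values sum to 39, so their minimum is at most ⌊39/18⌋ = 2.
Equality holds with 15 values of 2 and 3 values of 3.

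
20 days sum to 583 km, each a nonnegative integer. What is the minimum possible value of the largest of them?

30

The average is 583/20 > 29, so not all 20 can be 29 or less; the largest is ≥ 30.
Equality holds with 3 values of 30 and 17 values of 29.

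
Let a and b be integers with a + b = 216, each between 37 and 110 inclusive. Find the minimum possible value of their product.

11660

ab = a(216 − a) is concave in a, so over [106, 110] it is minimized at an endpoint.
At the endpoint a = 106, b = 216 − 106 = 110, so ab = 106 × 110 = 11660.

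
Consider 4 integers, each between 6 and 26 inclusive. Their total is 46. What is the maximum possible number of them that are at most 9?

3

Each value at 9 or below falls at least 26 − 9 = 17 short of the ceiling 26.
The ceiling total is 4 × 26 = 104, and we need 46, so at most ⌊(104 − 46)/17⌋ = 3 can be that low.
k = 3 is achieved by 3 values at 9 and 1 at 26, total 53; lower one of the 26's by 7 (still > 9) to reach 46.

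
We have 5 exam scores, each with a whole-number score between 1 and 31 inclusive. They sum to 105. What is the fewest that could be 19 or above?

If only k of them are at least 19, the other 5 − k are at most 18, so the total is at most k·31 + (5 − k)·18.
This must reach 105, so k·31 + (5 − k)·18 ≥ 105, giving k ≥ 2.
Exactly 2 works: 2 values at 31 and 3 at 18 total 116; lower one of the high values by 11 (still ≥ 19) to hit 105.

2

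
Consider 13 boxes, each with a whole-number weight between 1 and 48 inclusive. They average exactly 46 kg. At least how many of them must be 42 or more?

10

The total is 13 × 46 = 598.
Each value short of 42 is at most 41, costing at least 48 − 41 = 7 against the maximum total of 624.
We can afford to lose at most 624 − 598 = 26, so at most ⌊26/7⌋ = 3 fall short, and at least 10 are ≥ 42.
Exactly 10 works: 10 values at 48 and 3 at 41 total 603; lower one of the high values by 5 (still ≥ 42) to hit 598.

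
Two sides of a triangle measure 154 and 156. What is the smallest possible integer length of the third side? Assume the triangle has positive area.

The third side must exceed |154 − 156| = 2.
The smallest integer above 2 is 3.

3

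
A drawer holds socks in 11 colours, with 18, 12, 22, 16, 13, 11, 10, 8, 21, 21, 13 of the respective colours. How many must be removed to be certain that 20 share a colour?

159

In the worst case you take as many as possible of each colour without reaching 20: 18 + 12 + 19 + 16 + 13 + 11 + 10 + 8 + 19 + 19 + 13 = 158.
The next one must give 20 of some colour, so 158 + 1 = 159.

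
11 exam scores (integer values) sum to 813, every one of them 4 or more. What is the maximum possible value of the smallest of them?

If every one of the 11 were at least 74, the total would be at least 11 × 74 = 814 > 813.
Equality holds with 1 value of 73 and 10 values of 74.

73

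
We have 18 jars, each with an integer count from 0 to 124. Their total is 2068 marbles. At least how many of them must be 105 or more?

10

Each value short of 105 is at most 104, costing at least 124 − 104 = 20 against the maximum total of 2232.
We can afford to lose at most 2232 − 2068 = 164, so at most ⌊164/20⌋ = 8 fall short, and at least 10 are ≥ 105.
Exactly 10 works: 10 values at 124 and 8 at 104 total 2072; lower one of the high values by 4 (still ≥ 105) to hit 2068.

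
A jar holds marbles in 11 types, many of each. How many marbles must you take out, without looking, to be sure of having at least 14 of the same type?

You could draw 13 of every type without reaching 14 of any — 143 in all.
One more forces 14 of some type, so 143 + 1 = 144.

144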